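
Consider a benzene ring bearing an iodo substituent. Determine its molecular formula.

Atom tally by fragment:
  benzene ring core → C:6 H:6
  (− 1 ring H displaced by substituents)
  + I → I:1
Element totals:
  C: 6
  H: 5
  I: 1

C6H5I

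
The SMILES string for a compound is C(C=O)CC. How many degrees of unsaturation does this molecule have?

1

Atom tally by fragment:
  OHCCH2 → C:2 H:3 O:1
  CH2 → C:1 H:2
  CH3 → C:1 H:3
Element totals:
  C: 4
  H: 8
  O: 1
Molecular formula: C4H8O.
DoU = (2C + 2 + N − H − X) / 2 = (2·4 + 2 + 0 − 8 − 0) / 2 = 1.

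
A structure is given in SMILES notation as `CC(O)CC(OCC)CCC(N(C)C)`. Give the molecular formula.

Atom tally by fragment:
  CH3 → C:1 H:3
  CH(OH) → C:1 H:2 O:1
  CH2 → C:1 H:2
  CH(OC2H5) → C:3 H:6 O:1
  CH2 → C:1 H:2
  CH2 → C:1 H:2
  CH2N(CH3)2 → C:3 H:8 N:1
Element totals:
  C: 11
  H: 25
  N: 1
  O: 2

C11H25NO2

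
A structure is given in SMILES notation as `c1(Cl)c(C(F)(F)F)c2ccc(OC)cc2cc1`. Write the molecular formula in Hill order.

C12H8ClF3O

Atom tally by fragment:
  naphthalene ring system core → C:10 H:8
  (− 3 ring H displaced by substituents)
  + Cl → Cl:1
  + CF3 → C:1 F:3
  + OCH3 → C:1 H:3 O:1
Element totals:
  C: 12
  H: 8
  Cl: 1
  F: 3
  O: 1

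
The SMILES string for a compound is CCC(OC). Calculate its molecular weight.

Atom tally by fragment:
  CH3 → C:1 H:3
  CH2 → C:1 H:2
  CH2OCH3 → C:2 H:5 O:1
Element totals:
  C: 4
  H: 10
  O: 1
Molecular formula: C4H10O.
  M = 4(12.011) + 10(1.008) + 15.999
    = 48.044 + 10.080 + 15.999 = 74.123

74.12 g/mol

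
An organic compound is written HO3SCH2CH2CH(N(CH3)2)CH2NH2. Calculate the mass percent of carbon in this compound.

Element totals:
  C: 6
  H: 16
  N: 2
  O: 3
  S: 1
Molecular formula: C6H16N2O3S.
Molar mass = 196.265 g/mol.
Mass from C: 6 × 12.011 = 72.066 g/mol.
%C = 72.066 / 196.265 × 100 = 36.72%.

36.72%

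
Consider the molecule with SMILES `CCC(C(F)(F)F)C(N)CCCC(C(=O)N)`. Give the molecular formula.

Atom tally by fragment:
  CH3 → C:1 H:3
  CH2 → C:1 H:2
  CH(CF3) → C:2 H:1 F:3
  CH(NH2) → C:1 H:3 N:1
  CH2 → C:1 H:2
  CH2 → C:1 H:2
  CH2 → C:1 H:2
  CH2CONH2 → C:2 H:4 O:1 N:1
Element totals:
  C: 10
  H: 19
  F: 3
  N: 2
  O: 1

C10H19F3N2O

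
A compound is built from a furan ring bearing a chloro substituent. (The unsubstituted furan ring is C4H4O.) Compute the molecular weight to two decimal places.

Atom tally by fragment:
  furan ring core → C:4 H:4 O:1
  (− 1 ring H displaced by substituents)
  + Cl → Cl:1
Element totals:
  C: 4
  H: 3
  Cl: 1
  O: 1
Molecular formula: C4H3ClO.
  M = 4(12.011) + 3(1.008) + 35.45 + 15.999
    = 48.044 + 3.024 + 35.450 + 15.999 = 102.517

102.52 g/mol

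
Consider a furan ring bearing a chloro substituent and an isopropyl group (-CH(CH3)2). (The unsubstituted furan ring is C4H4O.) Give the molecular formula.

C7H9ClO

Atom tally by fragment:
  furan ring core → C:4 H:4 O:1
  (− 2 ring H displaced by substituents)
  + Cl → Cl:1
  + CH(CH3)2 → C:3 H:7
Element totals:
  C: 7
  H: 9
  Cl: 1
  O: 1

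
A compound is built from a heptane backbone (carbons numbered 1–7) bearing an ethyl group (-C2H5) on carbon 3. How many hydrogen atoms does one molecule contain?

20

Atom tally by fragment:
  CH3 → C:1 H:3
  CH2 → C:1 H:2
  CH(C2H5) → C:3 H:6
  CH2 → C:1 H:2
  CH2 → C:1 H:2
  CH2 → C:1 H:2
  CH3 → C:1 H:3
Element totals:
  C: 9
  H: 20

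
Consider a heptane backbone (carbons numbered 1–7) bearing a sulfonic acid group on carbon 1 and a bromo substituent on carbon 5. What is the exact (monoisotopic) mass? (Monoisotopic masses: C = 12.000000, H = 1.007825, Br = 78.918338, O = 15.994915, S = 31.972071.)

257.9925

Atom tally by fragment:
  HO3SCH2 → C:1 H:3 S:1 O:3
  CH2 → C:1 H:2
  CH2 → C:1 H:2
  CH2 → C:1 H:2
  CH(Br) → C:1 H:1 Br:1
  CH2 → C:1 H:2
  CH3 → C:1 H:3
Element totals:
  C: 7
  H: 15
  Br: 1
  O: 3
  S: 1
Molecular formula: C7H15BrO3S.
  M = 7(12.0) + 15(1.007825) + 78.918338 + 3(15.994915) + 31.972071
    = 84.000000 + 15.117375 + 78.918338 + 47.984745 + 31.972071 = 257.992529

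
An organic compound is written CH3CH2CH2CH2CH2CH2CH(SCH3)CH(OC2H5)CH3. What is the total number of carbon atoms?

Atom tally by fragment:
  CH3 → C:1 H:3
  CH2 → C:1 H:2
  CH2 → C:1 H:2
  CH2 → C:1 H:2
  CH2 → C:1 H:2
  CH2 → C:1 H:2
  CH(SCH3) → C:2 H:4 S:1
  CH(OC2H5) → C:3 H:6 O:1
  CH3 → C:1 H:3
Element totals:
  C: 12
  H: 26
  O: 1
  S: 1

12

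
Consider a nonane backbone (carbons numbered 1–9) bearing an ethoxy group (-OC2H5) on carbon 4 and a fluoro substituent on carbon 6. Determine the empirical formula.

Atom tally by fragment:
  CH3 → C:1 H:3
  CH2 → C:1 H:2
  CH2 → C:1 H:2
  CH(OC2H5) → C:3 H:6 O:1
  CH2 → C:1 H:2
  CH(F) → C:1 H:1 F:1
  CH2 → C:1 H:2
  CH2 → C:1 H:2
  CH3 → C:1 H:3
Element totals:
  C: 11
  H: 23
  F: 1
  O: 1
Molecular formula: C11H23FO.
gcd of subscripts (11, 1, 23, 1) = 1, so the empirical formula equals the molecular formula.

C11H23FO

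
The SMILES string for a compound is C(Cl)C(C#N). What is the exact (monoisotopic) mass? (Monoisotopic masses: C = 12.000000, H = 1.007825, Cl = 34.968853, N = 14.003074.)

Atom tally by fragment:
  ClCH2 → C:1 H:2 Cl:1
  CH2CN → C:2 H:2 N:1
Element totals:
  C: 3
  H: 4
  Cl: 1
  N: 1
Molecular formula: C3H4ClN.
  M = 3(12.0) + 4(1.007825) + 34.968853 + 14.003074
    = 36.000000 + 4.031300 + 34.968853 + 14.003074 = 89.003227

89.0032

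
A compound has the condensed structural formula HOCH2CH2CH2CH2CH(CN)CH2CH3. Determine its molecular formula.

C8H15NO

Atom tally by fragment:
  HOCH2CH2 → C:2 H:5 O:1
  CH2 → C:1 H:2
  CH2 → C:1 H:2
  CH(CN) → C:2 H:1 N:1
  CH2 → C:1 H:2
  CH3 → C:1 H:3
Element totals:
  C: 8
  H: 15
  N: 1
  O: 1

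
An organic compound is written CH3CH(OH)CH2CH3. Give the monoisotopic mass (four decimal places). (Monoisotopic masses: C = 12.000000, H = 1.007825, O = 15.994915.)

74.0732

Element totals:
  C: 4
  H: 10
  O: 1
Molecular formula: C4H10O.
  M = 4(12.0) + 10(1.007825) + 15.994915
    = 48.000000 + 10.078250 + 15.994915 = 74.073165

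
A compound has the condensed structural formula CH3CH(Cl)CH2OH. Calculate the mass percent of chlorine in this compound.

37.50%

Atom tally by fragment:
  CH3 → C:1 H:3
  CH(Cl) → C:1 H:1 Cl:1
  CH2OH → C:1 H:3 O:1
Element totals:
  C: 3
  H: 7
  Cl: 1
  O: 1
Molecular formula: C3H7ClO.
Molar mass = 94.538 g/mol.
Mass from Cl: 1 × 35.45 = 35.450 g/mol.
%Cl = 35.450 / 94.538 × 100 = 37.50%.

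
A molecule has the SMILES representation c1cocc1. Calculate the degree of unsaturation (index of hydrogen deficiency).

3

Atom tally by fragment:
  furan ring core → C:4 H:4 O:1
Element totals:
  C: 4
  H: 4
  O: 1
Molecular formula: C4H4O.
DoU = (2C + 2 + N − H − X) / 2 = (2·4 + 2 + 0 − 4 − 0) / 2 = 3.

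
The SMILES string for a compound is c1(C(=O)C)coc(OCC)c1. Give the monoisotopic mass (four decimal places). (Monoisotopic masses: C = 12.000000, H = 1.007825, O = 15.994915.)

Atom tally by fragment:
  furan ring core → C:4 H:4 O:1
  (− 2 ring H displaced by substituents)
  + COCH3 → C:2 H:3 O:1
  + OC2H5 → C:2 H:5 O:1
Element totals:
  C: 8
  H: 10
  O: 3
Molecular formula: C8H10O3.
  M = 8(12.0) + 10(1.007825) + 3(15.994915)
    = 96.000000 + 10.078250 + 47.984745 = 154.062995

154.0630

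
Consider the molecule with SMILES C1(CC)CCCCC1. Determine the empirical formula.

Atom tally by fragment:
  cyclohexane ring core → C:6 H:12
  (− 1 ring H displaced by substituents)
  + C2H5 → C:2 H:5
Element totals:
  C: 8
  H: 16
Molecular formula: C8H16.
gcd of subscripts = 8; dividing each by 8:
  C: 8/8 = 1
  H: 16/8 = 2

CH2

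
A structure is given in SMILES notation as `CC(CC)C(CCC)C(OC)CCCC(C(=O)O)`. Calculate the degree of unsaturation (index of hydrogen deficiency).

1

Atom tally by fragment:
  CH3 → C:1 H:3
  CH(C2H5) → C:3 H:6
  CH(CH2CH2CH3) → C:4 H:8
  CH(OCH3) → C:2 H:4 O:1
  CH2 → C:1 H:2
  CH2 → C:1 H:2
  CH2 → C:1 H:2
  CH2COOH → C:2 H:3 O:2
Element totals:
  C: 15
  H: 30
  O: 3
Molecular formula: C15H30O3.
DoU = (2C + 2 + N − H − X) / 2 = (2·15 + 2 + 0 − 30 − 0) / 2 = 1.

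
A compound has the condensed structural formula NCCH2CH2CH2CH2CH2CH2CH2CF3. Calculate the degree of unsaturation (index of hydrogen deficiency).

Atom tally by fragment:
  NCCH2 → C:2 H:2 N:1
  CH2 → C:1 H:2
  CH2 → C:1 H:2
  CH2 → C:1 H:2
  CH2 → C:1 H:2
  CH2 → C:1 H:2
  CH2CF3 → C:2 H:2 F:3
Element totals:
  C: 9
  H: 14
  F: 3
  N: 1
Molecular formula: C9H14F3N.
DoU = (2C + 2 + N − H − X) / 2 = (2·9 + 2 + 1 − 14 − 3) / 2 = 2.

2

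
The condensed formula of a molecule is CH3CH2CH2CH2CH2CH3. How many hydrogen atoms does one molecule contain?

Element totals:
  C: 6
  H: 14

14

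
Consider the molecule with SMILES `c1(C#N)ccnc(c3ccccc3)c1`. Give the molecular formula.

Atom tally by fragment:
  pyridine ring core → C:5 H:5 N:1
  (− 2 ring H displaced by substituents)
  + CN → C:1 N:1
  + C6H5 → C:6 H:5
Element totals:
  C: 12
  H: 8
  N: 2

C12H8N2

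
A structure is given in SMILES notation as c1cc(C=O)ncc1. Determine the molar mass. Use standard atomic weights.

Atom tally by fragment:
  pyridine ring core → C:5 H:5 N:1
  (− 1 ring H displaced by substituents)
  + CHO → C:1 H:1 O:1
Element totals:
  C: 6
  H: 5
  N: 1
  O: 1
Molecular formula: C6H5NO.
  M = 6(12.011) + 5(1.008) + 14.007 + 15.999
    = 72.066 + 5.040 + 14.007 + 15.999 = 107.112

107.11 g/mol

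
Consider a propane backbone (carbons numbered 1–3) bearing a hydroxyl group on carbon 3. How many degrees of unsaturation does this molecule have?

0

Atom tally by fragment:
  CH3 → C:1 H:3
  CH2 → C:1 H:2
  CH2OH → C:1 H:3 O:1
Element totals:
  C: 3
  H: 8
  O: 1
Molecular formula: C3H8O.
DoU = (2C + 2 + N − H − X) / 2 = (2·3 + 2 + 0 − 8 − 0) / 2 = 0.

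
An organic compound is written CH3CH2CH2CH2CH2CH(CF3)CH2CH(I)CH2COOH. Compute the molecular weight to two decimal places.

Atom tally by fragment:
  CH3 → C:1 H:3
  CH2 → C:1 H:2
  CH2 → C:1 H:2
  CH2 → C:1 H:2
  CH2 → C:1 H:2
  CH(CF3) → C:2 H:1 F:3
  CH2 → C:1 H:2
  CH(I) → C:1 H:1 I:1
  CH2COOH → C:2 H:3 O:2
Element totals:
  C: 11
  H: 18
  F: 3
  I: 1
  O: 2
Molecular formula: C11H18F3IO2.
  M = 11(12.011) + 18(1.008) + 3(18.998) + 126.904 + 2(15.999)
    = 132.121 + 18.144 + 56.994 + 126.904 + 31.998 = 366.161

366.16 g/mol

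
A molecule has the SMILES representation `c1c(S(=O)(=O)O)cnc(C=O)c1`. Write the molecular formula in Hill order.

Atom tally by fragment:
  pyridine ring core → C:5 H:5 N:1
  (− 2 ring H displaced by substituents)
  + SO3H → S:1 O:3 H:1
  + CHO → C:1 H:1 O:1
Element totals:
  C: 6
  H: 5
  N: 1
  O: 4
  S: 1

C6H5NO4S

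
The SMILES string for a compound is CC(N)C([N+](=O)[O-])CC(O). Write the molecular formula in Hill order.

C5H12N2O3

Atom tally by fragment:
  CH3 → C:1 H:3
  CH(NH2) → C:1 H:3 N:1
  CH(NO2) → C:1 H:1 N:1 O:2
  CH2 → C:1 H:2
  CH2OH → C:1 H:3 O:1
Element totals:
  C: 5
  H: 12
  N: 2
  O: 3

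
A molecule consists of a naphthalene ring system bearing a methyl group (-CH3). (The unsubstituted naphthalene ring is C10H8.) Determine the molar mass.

142.20 g/mol

Atom tally by fragment:
  naphthalene ring system core → C:10 H:8
  (− 1 ring H displaced by substituents)
  + CH3 → C:1 H:3
Element totals:
  C: 11
  H: 10
Molecular formula: C11H10.
  M = 11(12.011) + 10(1.008)
    = 132.121 + 10.080 = 142.201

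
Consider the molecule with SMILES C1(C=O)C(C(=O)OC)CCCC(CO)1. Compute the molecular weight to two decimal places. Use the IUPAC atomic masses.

200.23 g/mol

Atom tally by fragment:
  cyclohexane ring core → C:6 H:12
  (− 3 ring H displaced by substituents)
  + CHO → C:1 H:1 O:1
  + COOCH3 → C:2 H:3 O:2
  + CH2OH → C:1 H:3 O:1
Element totals:
  C: 10
  H: 16
  O: 4
Molecular formula: C10H16O4.
  M = 10(12.011) + 16(1.008) + 4(15.999)
    = 120.110 + 16.128 + 63.996 = 200.234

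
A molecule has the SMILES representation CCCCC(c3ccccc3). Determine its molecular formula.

C11H16

Atom tally by fragment:
  CH3 → C:1 H:3
  CH2 → C:1 H:2
  CH2 → C:1 H:2
  CH2 → C:1 H:2
  CH2C6H5 → C:7 H:7
Element totals:
  C: 11
  H: 16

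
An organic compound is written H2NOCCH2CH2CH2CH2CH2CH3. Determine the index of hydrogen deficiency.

1

Element totals:
  C: 7
  H: 15
  N: 1
  O: 1
Molecular formula: C7H15NO.
DoU = (2C + 2 + N − H − X) / 2 = (2·7 + 2 + 1 − 15 − 0) / 2 = 1.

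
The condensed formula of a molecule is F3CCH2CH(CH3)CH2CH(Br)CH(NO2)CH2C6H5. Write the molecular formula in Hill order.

Element totals:
  C: 14
  H: 17
  Br: 1
  F: 3
  N: 1
  O: 2

C14H17BrF3NO2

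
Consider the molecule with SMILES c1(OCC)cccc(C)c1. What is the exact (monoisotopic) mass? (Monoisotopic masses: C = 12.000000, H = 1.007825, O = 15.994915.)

136.0888

Atom tally by fragment:
  benzene ring core → C:6 H:6
  (− 2 ring H displaced by substituents)
  + OC2H5 → C:2 H:5 O:1
  + CH3 → C:1 H:3
Element totals:
  C: 9
  H: 12
  O: 1
Molecular formula: C9H12O.
  M = 9(12.0) + 12(1.007825) + 15.994915
    = 108.000000 + 12.093900 + 15.994915 = 136.088815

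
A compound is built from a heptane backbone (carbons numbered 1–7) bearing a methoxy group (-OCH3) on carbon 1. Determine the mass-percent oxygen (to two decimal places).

Atom tally by fragment:
  CH3OCH2 → C:2 H:5 O:1
  CH2 → C:1 H:2
  CH2 → C:1 H:2
  CH2 → C:1 H:2
  CH2 → C:1 H:2
  CH2 → C:1 H:2
  CH3 → C:1 H:3
Element totals:
  C: 8
  H: 18
  O: 1
Molecular formula: C8H18O.
Molar mass = 130.231 g/mol.
Mass from O: 1 × 15.999 = 15.999 g/mol.
%O = 15.999 / 130.231 × 100 = 12.29%.

12.29%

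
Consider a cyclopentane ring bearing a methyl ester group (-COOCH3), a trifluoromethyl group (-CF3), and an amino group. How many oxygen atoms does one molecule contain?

Atom tally by fragment:
  cyclopentane ring core → C:5 H:10
  (− 3 ring H displaced by substituents)
  + COOCH3 → C:2 H:3 O:2
  + CF3 → C:1 F:3
  + NH2 → N:1 H:2
Element totals:
  C: 8
  H: 12
  F: 3
  N: 1
  O: 2

2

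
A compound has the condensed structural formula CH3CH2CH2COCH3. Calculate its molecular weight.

86.13 g/mol

Atom tally by fragment:
  CH3 → C:1 H:3
  CH2 → C:1 H:2
  CH2COCH3 → C:3 H:5 O:1
Element totals:
  C: 5
  H: 10
  O: 1
Molecular formula: C5H10O.
  M = 5(12.011) + 10(1.008) + 15.999
    = 60.055 + 10.080 + 15.999 = 86.134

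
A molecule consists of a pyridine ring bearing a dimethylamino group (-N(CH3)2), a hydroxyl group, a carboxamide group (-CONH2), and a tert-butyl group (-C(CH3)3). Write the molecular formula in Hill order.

Atom tally by fragment:
  pyridine ring core → C:5 H:5 N:1
  (− 4 ring H displaced by substituents)
  + N(CH3)2 → N:1 C:2 H:6
  + OH → O:1 H:1
  + CONH2 → C:1 H:2 O:1 N:1
  + C(CH3)3 → C:4 H:9
Element totals:
  C: 12
  H: 19
  N: 3
  O: 2

C12H19N3O2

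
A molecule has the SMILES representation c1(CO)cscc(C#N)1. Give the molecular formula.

C6H5NOS

Atom tally by fragment:
  thiophene ring core → C:4 H:4 S:1
  (− 2 ring H displaced by substituents)
  + CH2OH → C:1 H:3 O:1
  + CN → C:1 N:1
Element totals:
  C: 6
  H: 5
  N: 1
  O: 1
  S: 1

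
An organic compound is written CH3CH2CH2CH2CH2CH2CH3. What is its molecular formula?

Element totals:
  C: 7
  H: 16

C7H16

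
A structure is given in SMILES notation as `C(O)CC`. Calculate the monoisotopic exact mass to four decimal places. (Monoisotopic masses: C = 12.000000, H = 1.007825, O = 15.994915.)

Atom tally by fragment:
  HOCH2 → C:1 H:3 O:1
  CH2 → C:1 H:2
  CH3 → C:1 H:3
Element totals:
  C: 3
  H: 8
  O: 1
Molecular formula: C3H8O.
  M = 3(12.0) + 8(1.007825) + 15.994915
    = 36.000000 + 8.062600 + 15.994915 = 60.057515

60.0575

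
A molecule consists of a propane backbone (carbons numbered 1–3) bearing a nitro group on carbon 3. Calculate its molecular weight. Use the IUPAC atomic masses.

Atom tally by fragment:
  CH3 → C:1 H:3
  CH2 → C:1 H:2
  CH2NO2 → C:1 H:2 N:1 O:2
Element totals:
  C: 3
  H: 7
  N: 1
  O: 2
Molecular formula: C3H7NO2.
  M = 3(12.011) + 7(1.008) + 14.007 + 2(15.999)
    = 36.033 + 7.056 + 14.007 + 31.998 = 89.094

89.09 g/mol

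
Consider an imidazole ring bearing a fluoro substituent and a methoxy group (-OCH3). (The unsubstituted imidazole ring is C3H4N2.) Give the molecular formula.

C4H5FN2O

Atom tally by fragment:
  imidazole ring core → C:3 H:4 N:2
  (− 2 ring H displaced by substituents)
  + F → F:1
  + OCH3 → C:1 H:3 O:1
Element totals:
  C: 4
  H: 5
  F: 1
  N: 2
  O: 1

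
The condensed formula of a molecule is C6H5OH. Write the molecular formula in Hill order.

C6H6O

Atom tally by fragment:
  benzene ring core → C:6 H:6
  (− 1 ring H displaced by substituents)
  + OH → O:1 H:1
Element totals:
  C: 6
  H: 6
  O: 1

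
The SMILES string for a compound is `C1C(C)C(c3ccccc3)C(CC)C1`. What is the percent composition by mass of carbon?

Atom tally by fragment:
  cyclopentane ring core → C:5 H:10
  (− 3 ring H displaced by substituents)
  + CH3 → C:1 H:3
  + C6H5 → C:6 H:5
  + C2H5 → C:2 H:5
Element totals:
  C: 14
  H: 20
Molecular formula: C14H20.
Molar mass = 188.314 g/mol.
Mass from C: 14 × 12.011 = 168.154 g/mol.
%C = 168.154 / 188.314 × 100 = 89.29%.

89.29%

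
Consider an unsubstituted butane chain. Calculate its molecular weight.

58.12 g/mol

Atom tally by fragment:
  CH3 → C:1 H:3
  CH2 → C:1 H:2
  CH2 → C:1 H:2
  CH3 → C:1 H:3
Element totals:
  C: 4
  H: 10
Molecular formula: C4H10.
  M = 4(12.011) + 10(1.008)
    = 48.044 + 10.080 = 58.124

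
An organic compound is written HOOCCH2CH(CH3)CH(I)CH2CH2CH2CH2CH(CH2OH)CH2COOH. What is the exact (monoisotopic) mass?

386.0590

Element totals:
  C: 13
  H: 23
  I: 1
  O: 5
Molecular formula: C13H23IO5.
  M = 13(12.0) + 23(1.007825) + 126.904472 + 5(15.994915)
    = 156.000000 + 23.179975 + 126.904472 + 79.974575 = 386.059022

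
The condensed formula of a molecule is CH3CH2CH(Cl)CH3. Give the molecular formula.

C4H9Cl

Atom tally by fragment:
  CH3 → C:1 H:3
  CH2 → C:1 H:2
  CH(Cl) → C:1 H:1 Cl:1
  CH3 → C:1 H:3
Element totals:
  C: 4
  H: 9
  Cl: 1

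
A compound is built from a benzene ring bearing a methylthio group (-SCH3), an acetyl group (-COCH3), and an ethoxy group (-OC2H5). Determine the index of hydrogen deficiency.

Atom tally by fragment:
  benzene ring core → C:6 H:6
  (− 3 ring H displaced by substituents)
  + SCH3 → C:1 H:3 S:1
  + COCH3 → C:2 H:3 O:1
  + OC2H5 → C:2 H:5 O:1
Element totals:
  C: 11
  H: 14
  O: 2
  S: 1
Molecular formula: C11H14O2S.
DoU = (2C + 2 + N − H − X) / 2 = (2·11 + 2 + 0 − 14 − 0) / 2 = 5.

5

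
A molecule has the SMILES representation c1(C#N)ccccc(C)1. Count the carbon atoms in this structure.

Atom tally by fragment:
  benzene ring core → C:6 H:6
  (− 2 ring H displaced by substituents)
  + CN → C:1 N:1
  + CH3 → C:1 H:3
Element totals:
  C: 8
  H: 7
  N: 1

8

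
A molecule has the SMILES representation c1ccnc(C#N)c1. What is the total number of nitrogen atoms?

Atom tally by fragment:
  pyridine ring core → C:5 H:5 N:1
  (− 1 ring H displaced by substituents)
  + CN → C:1 N:1
Element totals:
  C: 6
  H: 4
  N: 2

2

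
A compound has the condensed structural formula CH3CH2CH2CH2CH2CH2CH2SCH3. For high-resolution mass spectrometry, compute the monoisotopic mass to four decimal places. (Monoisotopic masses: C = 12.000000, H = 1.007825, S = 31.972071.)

146.1129

Atom tally by fragment:
  CH3 → C:1 H:3
  CH2 → C:1 H:2
  CH2 → C:1 H:2
  CH2 → C:1 H:2
  CH2 → C:1 H:2
  CH2 → C:1 H:2
  CH2SCH3 → C:2 H:5 S:1
Element totals:
  C: 8
  H: 18
  S: 1
Molecular formula: C8H18S.
  M = 8(12.0) + 18(1.007825) + 31.972071
    = 96.000000 + 18.140850 + 31.972071 = 146.112921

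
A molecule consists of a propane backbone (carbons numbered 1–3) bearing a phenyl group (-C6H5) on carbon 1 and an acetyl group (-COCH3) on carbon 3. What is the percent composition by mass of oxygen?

9.86%

Atom tally by fragment:
  C6H5CH2 → C:7 H:7
  CH2 → C:1 H:2
  CH2COCH3 → C:3 H:5 O:1
Element totals:
  C: 11
  H: 14
  O: 1
Molecular formula: C11H14O.
Molar mass = 162.232 g/mol.
Mass from O: 1 × 15.999 = 15.999 g/mol.
%O = 15.999 / 162.232 × 100 = 9.86%.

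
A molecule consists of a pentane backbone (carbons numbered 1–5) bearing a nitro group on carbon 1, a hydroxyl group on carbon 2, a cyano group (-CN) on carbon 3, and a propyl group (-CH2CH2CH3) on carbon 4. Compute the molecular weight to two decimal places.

Atom tally by fragment:
  O2NCH2 → C:1 H:2 N:1 O:2
  CH(OH) → C:1 H:2 O:1
  CH(CN) → C:2 H:1 N:1
  CH(CH2CH2CH3) → C:4 H:8
  CH3 → C:1 H:3
Element totals:
  C: 9
  H: 16
  N: 2
  O: 3
Molecular formula: C9H16N2O3.
  M = 9(12.011) + 16(1.008) + 2(14.007) + 3(15.999)
    = 108.099 + 16.128 + 28.014 + 47.997 = 200.238

200.24 g/mol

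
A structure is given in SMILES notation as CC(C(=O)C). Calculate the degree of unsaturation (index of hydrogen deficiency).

1

Atom tally by fragment:
  CH3 → C:1 H:3
  CH2COCH3 → C:3 H:5 O:1
Element totals:
  C: 4
  H: 8
  O: 1
Molecular formula: C4H8O.
DoU = (2C + 2 + N − H − X) / 2 = (2·4 + 2 + 0 − 8 − 0) / 2 = 1.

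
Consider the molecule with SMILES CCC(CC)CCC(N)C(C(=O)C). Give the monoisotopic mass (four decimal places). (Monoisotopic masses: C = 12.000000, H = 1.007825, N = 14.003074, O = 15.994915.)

185.1780

Atom tally by fragment:
  CH3 → C:1 H:3
  CH2 → C:1 H:2
  CH(C2H5) → C:3 H:6
  CH2 → C:1 H:2
  CH2 → C:1 H:2
  CH(NH2) → C:1 H:3 N:1
  CH2COCH3 → C:3 H:5 O:1
Element totals:
  C: 11
  H: 23
  N: 1
  O: 1
Molecular formula: C11H23NO.
  M = 11(12.0) + 23(1.007825) + 14.003074 + 15.994915
    = 132.000000 + 23.179975 + 14.003074 + 15.994915 = 185.177964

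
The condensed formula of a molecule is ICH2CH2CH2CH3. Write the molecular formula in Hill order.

Element totals:
  C: 4
  H: 9
  I: 1

C4H9I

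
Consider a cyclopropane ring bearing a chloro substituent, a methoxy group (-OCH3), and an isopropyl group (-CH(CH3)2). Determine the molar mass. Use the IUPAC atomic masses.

148.63 g/mol

Atom tally by fragment:
  cyclopropane ring core → C:3 H:6
  (− 3 ring H displaced by substituents)
  + Cl → Cl:1
  + OCH3 → C:1 H:3 O:1
  + CH(CH3)2 → C:3 H:7
Element totals:
  C: 7
  H: 13
  Cl: 1
  O: 1
Molecular formula: C7H13ClO.
  M = 7(12.011) + 13(1.008) + 35.45 + 15.999
    = 84.077 + 13.104 + 35.450 + 15.999 = 148.630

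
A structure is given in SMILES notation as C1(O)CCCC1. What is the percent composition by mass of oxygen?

Atom tally by fragment:
  cyclopentane ring core → C:5 H:10
  (− 1 ring H displaced by substituents)
  + OH → O:1 H:1
Element totals:
  C: 5
  H: 10
  O: 1
Molecular formula: C5H10O.
Molar mass = 86.134 g/mol.
Mass from O: 1 × 15.999 = 15.999 g/mol.
%O = 15.999 / 86.134 × 100 = 18.57%.

18.57%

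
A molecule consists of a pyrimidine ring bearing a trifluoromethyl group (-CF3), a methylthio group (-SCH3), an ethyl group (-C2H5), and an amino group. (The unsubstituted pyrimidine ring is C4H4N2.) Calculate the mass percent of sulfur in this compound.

13.51%

Atom tally by fragment:
  pyrimidine ring core → C:4 H:4 N:2
  (− 4 ring H displaced by substituents)
  + CF3 → C:1 F:3
  + SCH3 → C:1 H:3 S:1
  + C2H5 → C:2 H:5
  + NH2 → N:1 H:2
Element totals:
  C: 8
  H: 10
  F: 3
  N: 3
  S: 1
Molecular formula: C8H10F3N3S.
Molar mass = 237.243 g/mol.
Mass from S: 1 × 32.06 = 32.060 g/mol.
%S = 32.060 / 237.243 × 100 = 13.51%.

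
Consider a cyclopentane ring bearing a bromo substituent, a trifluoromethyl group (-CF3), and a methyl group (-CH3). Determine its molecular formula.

C7H10BrF3

Atom tally by fragment:
  cyclopentane ring core → C:5 H:10
  (− 3 ring H displaced by substituents)
  + Br → Br:1
  + CF3 → C:1 F:3
  + CH3 → C:1 H:3
Element totals:
  C: 7
  H: 10
  Br: 1
  F: 3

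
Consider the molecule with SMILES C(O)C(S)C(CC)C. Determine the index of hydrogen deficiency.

Atom tally by fragment:
  HOCH2 → C:1 H:3 O:1
  CH(SH) → C:1 H:2 S:1
  CH(C2H5) → C:3 H:6
  CH3 → C:1 H:3
Element totals:
  C: 6
  H: 14
  O: 1
  S: 1
Molecular formula: C6H14OS.
DoU = (2C + 2 + N − H − X) / 2 = (2·6 + 2 + 0 − 14 − 0) / 2 = 0.

0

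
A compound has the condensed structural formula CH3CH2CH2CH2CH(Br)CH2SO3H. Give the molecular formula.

C6H13BrO3S

Atom tally by fragment:
  CH3 → C:1 H:3
  CH2 → C:1 H:2
  CH2 → C:1 H:2
  CH2 → C:1 H:2
  CH(Br) → C:1 H:1 Br:1
  CH2SO3H → C:1 H:3 S:1 O:3
Element totals:
  C: 6
  H: 13
  Br: 1
  O: 3
  S: 1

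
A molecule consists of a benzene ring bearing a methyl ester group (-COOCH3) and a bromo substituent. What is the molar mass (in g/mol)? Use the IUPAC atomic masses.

215.05 g/mol

Atom tally by fragment:
  benzene ring core → C:6 H:6
  (− 2 ring H displaced by substituents)
  + COOCH3 → C:2 H:3 O:2
  + Br → Br:1
Element totals:
  C: 8
  H: 7
  Br: 1
  O: 2
Molecular formula: C8H7BrO2.
  M = 8(12.011) + 7(1.008) + 79.904 + 2(15.999)
    = 96.088 + 7.056 + 79.904 + 31.998 = 215.046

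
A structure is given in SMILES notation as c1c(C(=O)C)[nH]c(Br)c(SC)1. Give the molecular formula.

C7H8BrNOS

Atom tally by fragment:
  pyrrole ring core → C:4 H:5 N:1
  (− 3 ring H displaced by substituents)
  + COCH3 → C:2 H:3 O:1
  + Br → Br:1
  + SCH3 → C:1 H:3 S:1
Element totals:
  C: 7
  H: 8
  Br: 1
  N: 1
  O: 1
  S: 1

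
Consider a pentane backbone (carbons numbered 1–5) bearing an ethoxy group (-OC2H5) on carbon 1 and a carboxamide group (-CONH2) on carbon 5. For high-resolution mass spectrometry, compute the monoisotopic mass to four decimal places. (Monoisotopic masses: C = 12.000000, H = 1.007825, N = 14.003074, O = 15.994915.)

Atom tally by fragment:
  C2H5OCH2 → C:3 H:7 O:1
  CH2 → C:1 H:2
  CH2 → C:1 H:2
  CH2 → C:1 H:2
  CH2CONH2 → C:2 H:4 O:1 N:1
Element totals:
  C: 8
  H: 17
  N: 1
  O: 2
Molecular formula: C8H17NO2.
  M = 8(12.0) + 17(1.007825) + 14.003074 + 2(15.994915)
    = 96.000000 + 17.133025 + 14.003074 + 31.989830 = 159.125929

159.1259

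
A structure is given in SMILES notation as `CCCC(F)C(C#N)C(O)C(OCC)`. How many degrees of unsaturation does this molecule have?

2

Atom tally by fragment:
  CH3 → C:1 H:3
  CH2 → C:1 H:2
  CH2 → C:1 H:2
  CH(F) → C:1 H:1 F:1
  CH(CN) → C:2 H:1 N:1
  CH(OH) → C:1 H:2 O:1
  CH2OC2H5 → C:3 H:7 O:1
Element totals:
  C: 10
  H: 18
  F: 1
  N: 1
  O: 2
Molecular formula: C10H18FNO2.
DoU = (2C + 2 + N − H − X) / 2 = (2·10 + 2 + 1 − 18 − 1) / 2 = 2.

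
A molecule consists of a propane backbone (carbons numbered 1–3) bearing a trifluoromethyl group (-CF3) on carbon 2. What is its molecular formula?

C4H7F3

Atom tally by fragment:
  CH3 → C:1 H:3
  CH(CF3) → C:2 H:1 F:3
  CH3 → C:1 H:3
Element totals:
  C: 4
  H: 7
  F: 3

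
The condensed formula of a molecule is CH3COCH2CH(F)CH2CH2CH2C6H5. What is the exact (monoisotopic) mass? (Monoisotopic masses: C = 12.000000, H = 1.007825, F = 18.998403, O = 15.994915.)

208.1263

Atom tally by fragment:
  CH3COCH2 → C:3 H:5 O:1
  CH(F) → C:1 H:1 F:1
  CH2 → C:1 H:2
  CH2 → C:1 H:2
  CH2C6H5 → C:7 H:7
Element totals:
  C: 13
  H: 17
  F: 1
  O: 1
Molecular formula: C13H17FO.
  M = 13(12.0) + 17(1.007825) + 18.998403 + 15.994915
    = 156.000000 + 17.133025 + 18.998403 + 15.994915 = 208.126343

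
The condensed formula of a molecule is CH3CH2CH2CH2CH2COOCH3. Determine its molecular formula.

C7H14O2

Atom tally by fragment:
  CH3 → C:1 H:3
  CH2 → C:1 H:2
  CH2 → C:1 H:2
  CH2 → C:1 H:2
  CH2COOCH3 → C:3 H:5 O:2
Element totals:
  C: 7
  H: 14
  O: 2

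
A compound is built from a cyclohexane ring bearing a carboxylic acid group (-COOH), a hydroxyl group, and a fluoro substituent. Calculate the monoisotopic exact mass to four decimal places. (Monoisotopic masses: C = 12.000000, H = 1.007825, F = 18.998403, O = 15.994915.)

Atom tally by fragment:
  cyclohexane ring core → C:6 H:12
  (− 3 ring H displaced by substituents)
  + COOH → C:1 H:1 O:2
  + OH → O:1 H:1
  + F → F:1
Element totals:
  C: 7
  H: 11
  F: 1
  O: 3
Molecular formula: C7H11FO3.
  M = 7(12.0) + 11(1.007825) + 18.998403 + 3(15.994915)
    = 84.000000 + 11.086075 + 18.998403 + 47.984745 = 162.069223

162.0692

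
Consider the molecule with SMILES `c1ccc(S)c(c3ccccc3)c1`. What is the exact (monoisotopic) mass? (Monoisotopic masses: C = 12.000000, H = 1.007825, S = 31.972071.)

Atom tally by fragment:
  benzene ring core → C:6 H:6
  (− 2 ring H displaced by substituents)
  + SH → S:1 H:1
  + C6H5 → C:6 H:5
Element totals:
  C: 12
  H: 10
  S: 1
Molecular formula: C12H10S.
  M = 12(12.0) + 10(1.007825) + 31.972071
    = 144.000000 + 10.078250 + 31.972071 = 186.050321

186.0503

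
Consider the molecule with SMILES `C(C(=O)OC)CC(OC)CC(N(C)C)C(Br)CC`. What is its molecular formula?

Atom tally by fragment:
  CH3OOCCH2 → C:3 H:5 O:2
  CH2 → C:1 H:2
  CH(OCH3) → C:2 H:4 O:1
  CH2 → C:1 H:2
  CH(N(CH3)2) → C:3 H:7 N:1
  CH(Br) → C:1 H:1 Br:1
  CH2 → C:1 H:2
  CH3 → C:1 H:3
Element totals:
  C: 13
  H: 26
  Br: 1
  N: 1
  O: 3

C13H26BrNO3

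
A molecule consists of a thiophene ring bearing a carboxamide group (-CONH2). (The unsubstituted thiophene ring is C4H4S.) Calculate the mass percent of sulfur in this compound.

25.21%

Atom tally by fragment:
  thiophene ring core → C:4 H:4 S:1
  (− 1 ring H displaced by substituents)
  + CONH2 → C:1 H:2 O:1 N:1
Element totals:
  C: 5
  H: 5
  N: 1
  O: 1
  S: 1
Molecular formula: C5H5NOS.
Molar mass = 127.161 g/mol.
Mass from S: 1 × 32.06 = 32.060 g/mol.
%S = 32.060 / 127.161 × 100 = 25.21%.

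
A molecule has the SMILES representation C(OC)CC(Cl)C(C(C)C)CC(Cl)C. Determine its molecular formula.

Atom tally by fragment:
  CH3OCH2 → C:2 H:5 O:1
  CH2 → C:1 H:2
  CH(Cl) → C:1 H:1 Cl:1
  CH(CH(CH3)2) → C:4 H:8
  CH2 → C:1 H:2
  CH(Cl) → C:1 H:1 Cl:1
  CH3 → C:1 H:3
Element totals:
  C: 11
  H: 22
  Cl: 2
  O: 1

C11H22Cl2O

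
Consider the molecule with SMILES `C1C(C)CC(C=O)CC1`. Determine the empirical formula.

C8H14O

Atom tally by fragment:
  cyclohexane ring core → C:6 H:12
  (− 2 ring H displaced by substituents)
  + CH3 → C:1 H:3
  + CHO → C:1 H:1 O:1
Element totals:
  C: 8
  H: 14
  O: 1
Molecular formula: C8H14O.
gcd of subscripts (8, 14, 1) = 1, so the empirical formula equals the molecular formula.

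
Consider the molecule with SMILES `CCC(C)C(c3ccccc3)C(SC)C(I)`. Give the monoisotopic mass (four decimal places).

348.0409

Atom tally by fragment:
  CH3 → C:1 H:3
  CH2 → C:1 H:2
  CH(CH3) → C:2 H:4
  CH(C6H5) → C:7 H:6
  CH(SCH3) → C:2 H:4 S:1
  CH2I → C:1 H:2 I:1
Element totals:
  C: 14
  H: 21
  I: 1
  S: 1
Molecular formula: C14H21IS.
  M = 14(12.0) + 21(1.007825) + 126.904472 + 31.972071
    = 168.000000 + 21.164325 + 126.904472 + 31.972071 = 348.040868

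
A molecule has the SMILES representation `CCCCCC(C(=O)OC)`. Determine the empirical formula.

Atom tally by fragment:
  CH3 → C:1 H:3
  CH2 → C:1 H:2
  CH2 → C:1 H:2
  CH2 → C:1 H:2
  CH2 → C:1 H:2
  CH2COOCH3 → C:3 H:5 O:2
Element totals:
  C: 8
  H: 16
  O: 2
Molecular formula: C8H16O2.
gcd of subscripts = 2; dividing each by 2:
  C: 8/2 = 4
  H: 16/2 = 8
  O: 2/2 = 1

C4H8O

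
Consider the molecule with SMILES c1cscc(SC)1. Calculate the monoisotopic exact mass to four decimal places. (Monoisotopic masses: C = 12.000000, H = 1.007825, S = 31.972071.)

129.9911

Atom tally by fragment:
  thiophene ring core → C:4 H:4 S:1
  (− 1 ring H displaced by substituents)
  + SCH3 → C:1 H:3 S:1
Element totals:
  C: 5
  H: 6
  S: 2
Molecular formula: C5H6S2.
  M = 5(12.0) + 6(1.007825) + 2(31.972071)
    = 60.000000 + 6.046950 + 63.944142 = 129.991092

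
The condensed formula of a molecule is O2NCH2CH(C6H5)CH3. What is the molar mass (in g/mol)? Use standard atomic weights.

165.19 g/mol

Atom tally by fragment:
  O2NCH2 → C:1 H:2 N:1 O:2
  CH(C6H5) → C:7 H:6
  CH3 → C:1 H:3
Element totals:
  C: 9
  H: 11
  N: 1
  O: 2
Molecular formula: C9H11NO2.
  M = 9(12.011) + 11(1.008) + 14.007 + 2(15.999)
    = 108.099 + 11.088 + 14.007 + 31.998 = 165.192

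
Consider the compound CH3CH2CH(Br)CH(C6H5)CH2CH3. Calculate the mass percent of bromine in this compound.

Element totals:
  C: 12
  H: 17
  Br: 1
Molecular formula: C12H17Br.
Molar mass = 241.172 g/mol.
Mass from Br: 1 × 79.904 = 79.904 g/mol.
%Br = 79.904 / 241.172 × 100 = 33.13%.

33.13%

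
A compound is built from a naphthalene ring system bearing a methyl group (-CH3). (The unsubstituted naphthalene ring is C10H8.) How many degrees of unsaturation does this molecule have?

Atom tally by fragment:
  naphthalene ring system core → C:10 H:8
  (− 1 ring H displaced by substituents)
  + CH3 → C:1 H:3
Element totals:
  C: 11
  H: 10
Molecular formula: C11H10.
DoU = (2C + 2 + N − H − X) / 2 = (2·11 + 2 + 0 − 10 − 0) / 2 = 7.

7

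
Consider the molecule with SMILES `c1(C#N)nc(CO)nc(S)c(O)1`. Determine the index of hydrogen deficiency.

Atom tally by fragment:
  pyrimidine ring core → C:4 H:4 N:2
  (− 4 ring H displaced by substituents)
  + CN → C:1 N:1
  + CH2OH → C:1 H:3 O:1
  + SH → S:1 H:1
  + OH → O:1 H:1
Element totals:
  C: 6
  H: 5
  N: 3
  O: 2
  S: 1
Molecular formula: C6H5N3O2S.
DoU = (2C + 2 + N − H − X) / 2 = (2·6 + 2 + 3 − 5 − 0) / 2 = 6.

6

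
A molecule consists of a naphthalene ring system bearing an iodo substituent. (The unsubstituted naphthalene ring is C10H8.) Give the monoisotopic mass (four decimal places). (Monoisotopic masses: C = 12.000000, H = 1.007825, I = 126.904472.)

253.9592

Atom tally by fragment:
  naphthalene ring system core → C:10 H:8
  (− 1 ring H displaced by substituents)
  + I → I:1
Element totals:
  C: 10
  H: 7
  I: 1
Molecular formula: C10H7I.
  M = 10(12.0) + 7(1.007825) + 126.904472
    = 120.000000 + 7.054775 + 126.904472 = 253.959247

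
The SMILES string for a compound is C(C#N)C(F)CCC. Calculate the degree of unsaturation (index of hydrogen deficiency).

Atom tally by fragment:
  NCCH2 → C:2 H:2 N:1
  CH(F) → C:1 H:1 F:1
  CH2 → C:1 H:2
  CH2 → C:1 H:2
  CH3 → C:1 H:3
Element totals:
  C: 6
  H: 10
  F: 1
  N: 1
Molecular formula: C6H10FN.
DoU = (2C + 2 + N − H − X) / 2 = (2·6 + 2 + 1 − 10 − 1) / 2 = 2.

2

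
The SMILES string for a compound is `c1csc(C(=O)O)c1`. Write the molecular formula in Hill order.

Atom tally by fragment:
  thiophene ring core → C:4 H:4 S:1
  (− 1 ring H displaced by substituents)
  + COOH → C:1 H:1 O:2
Element totals:
  C: 5
  H: 4
  O: 2
  S: 1

C5H4O2S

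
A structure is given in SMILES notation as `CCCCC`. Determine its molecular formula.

C5H12

Atom tally by fragment:
  CH3 → C:1 H:3
  CH2 → C:1 H:2
  CH2 → C:1 H:2
  CH2 → C:1 H:2
  CH3 → C:1 H:3
Element totals:
  C: 5
  H: 12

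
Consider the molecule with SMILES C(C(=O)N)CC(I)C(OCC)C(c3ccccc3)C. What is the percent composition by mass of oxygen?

Atom tally by fragment:
  H2NOCCH2 → C:2 H:4 O:1 N:1
  CH2 → C:1 H:2
  CH(I) → C:1 H:1 I:1
  CH(OC2H5) → C:3 H:6 O:1
  CH(C6H5) → C:7 H:6
  CH3 → C:1 H:3
Element totals:
  C: 15
  H: 22
  I: 1
  N: 1
  O: 2
Molecular formula: C15H22INO2.
Molar mass = 375.250 g/mol.
Mass from O: 2 × 15.999 = 31.998 g/mol.
%O = 31.998 / 375.250 × 100 = 8.53%.

8.53%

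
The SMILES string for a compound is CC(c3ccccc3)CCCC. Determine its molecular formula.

Atom tally by fragment:
  CH3 → C:1 H:3
  CH(C6H5) → C:7 H:6
  CH2 → C:1 H:2
  CH2 → C:1 H:2
  CH2 → C:1 H:2
  CH3 → C:1 H:3
Element totals:
  C: 12
  H: 18

C12H18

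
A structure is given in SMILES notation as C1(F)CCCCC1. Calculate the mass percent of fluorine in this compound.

Atom tally by fragment:
  cyclohexane ring core → C:6 H:12
  (− 1 ring H displaced by substituents)
  + F → F:1
Element totals:
  C: 6
  H: 11
  F: 1
Molecular formula: C6H11F.
Molar mass = 102.152 g/mol.
Mass from F: 1 × 18.998 = 18.998 g/mol.
%F = 18.998 / 102.152 × 100 = 18.60%.

18.60%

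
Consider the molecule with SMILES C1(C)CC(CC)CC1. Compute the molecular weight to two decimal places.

112.22 g/mol

Atom tally by fragment:
  cyclopentane ring core → C:5 H:10
  (− 2 ring H displaced by substituents)
  + CH3 → C:1 H:3
  + C2H5 → C:2 H:5
Element totals:
  C: 8
  H: 16
Molecular formula: C8H16.
  M = 8(12.011) + 16(1.008)
    = 96.088 + 16.128 = 112.216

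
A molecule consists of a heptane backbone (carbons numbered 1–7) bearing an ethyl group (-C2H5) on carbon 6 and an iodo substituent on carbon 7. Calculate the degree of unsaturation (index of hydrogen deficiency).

0

Atom tally by fragment:
  CH3 → C:1 H:3
  CH2 → C:1 H:2
  CH2 → C:1 H:2
  CH2 → C:1 H:2
  CH2 → C:1 H:2
  CH(C2H5) → C:3 H:6
  CH2I → C:1 H:2 I:1
Element totals:
  C: 9
  H: 19
  I: 1
Molecular formula: C9H19I.
DoU = (2C + 2 + N − H − X) / 2 = (2·9 + 2 + 0 − 19 − 1) / 2 = 0.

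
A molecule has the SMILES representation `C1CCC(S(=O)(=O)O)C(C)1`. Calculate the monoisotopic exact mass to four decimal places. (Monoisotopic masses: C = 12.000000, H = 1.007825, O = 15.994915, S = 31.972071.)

164.0507

Atom tally by fragment:
  cyclopentane ring core → C:5 H:10
  (− 2 ring H displaced by substituents)
  + SO3H → S:1 O:3 H:1
  + CH3 → C:1 H:3
Element totals:
  C: 6
  H: 12
  O: 3
  S: 1
Molecular formula: C6H12O3S.
  M = 6(12.0) + 12(1.007825) + 3(15.994915) + 31.972071
    = 72.000000 + 12.093900 + 47.984745 + 31.972071 = 164.050716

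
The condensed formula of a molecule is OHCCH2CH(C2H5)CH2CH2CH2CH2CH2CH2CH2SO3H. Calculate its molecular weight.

Atom tally by fragment:
  OHCCH2 → C:2 H:3 O:1
  CH(C2H5) → C:3 H:6
  CH2 → C:1 H:2
  CH2 → C:1 H:2
  CH2 → C:1 H:2
  CH2 → C:1 H:2
  CH2 → C:1 H:2
  CH2 → C:1 H:2
  CH2SO3H → C:1 H:3 S:1 O:3
Element totals:
  C: 12
  H: 24
  O: 4
  S: 1
Molecular formula: C12H24O4S.
  M = 12(12.011) + 24(1.008) + 4(15.999) + 32.06
    = 144.132 + 24.192 + 63.996 + 32.060 = 264.380

264.38 g/mol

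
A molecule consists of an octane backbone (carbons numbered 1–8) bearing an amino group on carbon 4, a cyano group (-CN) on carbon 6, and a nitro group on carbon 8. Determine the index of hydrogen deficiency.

3

Atom tally by fragment:
  CH3 → C:1 H:3
  CH2 → C:1 H:2
  CH2 → C:1 H:2
  CH(NH2) → C:1 H:3 N:1
  CH2 → C:1 H:2
  CH(CN) → C:2 H:1 N:1
  CH2 → C:1 H:2
  CH2NO2 → C:1 H:2 N:1 O:2
Element totals:
  C: 9
  H: 17
  N: 3
  O: 2
Molecular formula: C9H17N3O2.
DoU = (2C + 2 + N − H − X) / 2 = (2·9 + 2 + 3 − 17 − 0) / 2 = 3.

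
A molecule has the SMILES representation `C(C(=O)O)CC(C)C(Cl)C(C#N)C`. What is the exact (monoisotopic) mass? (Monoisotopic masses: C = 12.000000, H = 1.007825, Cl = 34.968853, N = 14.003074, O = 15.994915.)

Atom tally by fragment:
  HOOCCH2 → C:2 H:3 O:2
  CH2 → C:1 H:2
  CH(CH3) → C:2 H:4
  CH(Cl) → C:1 H:1 Cl:1
  CH(CN) → C:2 H:1 N:1
  CH3 → C:1 H:3
Element totals:
  C: 9
  H: 14
  Cl: 1
  N: 1
  O: 2
Molecular formula: C9H14ClNO2.
  M = 9(12.0) + 14(1.007825) + 34.968853 + 14.003074 + 2(15.994915)
    = 108.000000 + 14.109550 + 34.968853 + 14.003074 + 31.989830 = 203.071307

203.0713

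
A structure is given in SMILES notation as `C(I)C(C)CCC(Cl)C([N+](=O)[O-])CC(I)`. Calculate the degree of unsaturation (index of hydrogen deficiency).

Atom tally by fragment:
  ICH2 → C:1 H:2 I:1
  CH(CH3) → C:2 H:4
  CH2 → C:1 H:2
  CH2 → C:1 H:2
  CH(Cl) → C:1 H:1 Cl:1
  CH(NO2) → C:1 H:1 N:1 O:2
  CH2 → C:1 H:2
  CH2I → C:1 H:2 I:1
Element totals:
  C: 9
  H: 16
  Cl: 1
  I: 2
  N: 1
  O: 2
Molecular formula: C9H16ClI2NO2.
DoU = (2C + 2 + N − H − X) / 2 = (2·9 + 2 + 1 − 16 − 3) / 2 = 1.

1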